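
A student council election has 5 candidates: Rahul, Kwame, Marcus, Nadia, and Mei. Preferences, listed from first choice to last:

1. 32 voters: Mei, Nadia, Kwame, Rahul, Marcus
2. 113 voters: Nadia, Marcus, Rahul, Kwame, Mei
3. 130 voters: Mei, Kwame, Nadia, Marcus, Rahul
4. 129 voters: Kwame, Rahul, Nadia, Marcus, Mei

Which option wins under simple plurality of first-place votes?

Mei

First-place votes: Rahul 0, Kwame 129, Marcus 0, Nadia 113, Mei 162.
Mei has the most first-place votes.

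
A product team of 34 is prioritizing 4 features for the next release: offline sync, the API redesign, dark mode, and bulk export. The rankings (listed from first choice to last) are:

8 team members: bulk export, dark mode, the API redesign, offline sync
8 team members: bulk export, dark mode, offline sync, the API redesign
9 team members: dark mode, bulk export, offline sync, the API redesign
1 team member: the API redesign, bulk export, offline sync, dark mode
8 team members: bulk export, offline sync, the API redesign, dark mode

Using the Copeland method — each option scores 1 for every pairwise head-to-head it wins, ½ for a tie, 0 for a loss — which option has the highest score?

bulk export

offline sync: beats the API redesign; loses to dark mode and bulk export → score 1.
the API redesign: loses to offline sync, dark mode, and bulk export → score 0.
dark mode: beats offline sync and the API redesign; loses to bulk export → score 2.
bulk export: beats offline sync, the API redesign, and dark mode → score 3.
bulk export has the best pairwise record.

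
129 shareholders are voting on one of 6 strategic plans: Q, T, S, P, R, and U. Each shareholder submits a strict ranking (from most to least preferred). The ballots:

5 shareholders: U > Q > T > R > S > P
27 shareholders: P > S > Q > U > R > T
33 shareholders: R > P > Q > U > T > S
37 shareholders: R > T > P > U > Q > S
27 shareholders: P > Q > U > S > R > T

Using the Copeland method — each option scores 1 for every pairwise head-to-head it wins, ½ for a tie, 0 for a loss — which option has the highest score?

R

Q: beats T, S, and U; loses to P and R → score 3.
T: beats S; loses to Q, P, R, and U → score 1.
S: loses to Q, T, P, R, and U → score 0.
P: beats Q, T, S, and U; loses to R → score 4.
R: beats Q, T, S, P, and U → score 5.
U: beats T and S; loses to Q, P, and R → score 2.
R has the best pairwise record.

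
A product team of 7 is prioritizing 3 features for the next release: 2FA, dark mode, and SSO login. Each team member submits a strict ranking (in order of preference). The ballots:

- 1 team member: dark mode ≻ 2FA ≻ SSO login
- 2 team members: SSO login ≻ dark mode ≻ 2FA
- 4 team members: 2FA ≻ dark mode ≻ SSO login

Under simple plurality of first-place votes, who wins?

2FA

First-place votes: 2FA 4, dark mode 1, SSO login 2.
2FA has the most first-place votes.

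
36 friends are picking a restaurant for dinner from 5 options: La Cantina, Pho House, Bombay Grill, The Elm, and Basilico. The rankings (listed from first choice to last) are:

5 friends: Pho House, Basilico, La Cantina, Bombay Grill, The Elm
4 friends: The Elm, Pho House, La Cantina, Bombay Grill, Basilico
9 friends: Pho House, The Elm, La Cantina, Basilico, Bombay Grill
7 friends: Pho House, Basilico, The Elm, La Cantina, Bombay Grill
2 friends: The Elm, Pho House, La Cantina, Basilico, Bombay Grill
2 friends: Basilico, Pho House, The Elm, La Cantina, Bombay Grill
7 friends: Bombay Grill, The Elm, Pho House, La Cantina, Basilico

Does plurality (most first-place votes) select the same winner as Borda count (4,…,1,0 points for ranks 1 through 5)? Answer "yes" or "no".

Plurality — first-place votes: La Cantina 0, Pho House 21, Bombay Grill 7, The Elm 6, Basilico 2. Winner: Pho House.
Borda — scores: La Cantina 56, Pho House 122, Bombay Grill 37, The Elm 90, Basilico 55. Winner: Pho House.
The two methods agree.

yes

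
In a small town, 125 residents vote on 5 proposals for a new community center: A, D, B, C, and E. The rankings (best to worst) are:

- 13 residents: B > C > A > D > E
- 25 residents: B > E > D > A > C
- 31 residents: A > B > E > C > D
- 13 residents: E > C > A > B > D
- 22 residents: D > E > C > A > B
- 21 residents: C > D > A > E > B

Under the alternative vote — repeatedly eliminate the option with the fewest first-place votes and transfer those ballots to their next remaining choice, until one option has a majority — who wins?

Round 1: A 31, D 22, B 38, C 21, E 13. Eliminate E.
Round 2: A 31, D 22, B 38, C 34. Eliminate D.
Round 3: A 31, B 38, C 56. Eliminate A.
Round 4: B 69, C 56. B has a majority.

B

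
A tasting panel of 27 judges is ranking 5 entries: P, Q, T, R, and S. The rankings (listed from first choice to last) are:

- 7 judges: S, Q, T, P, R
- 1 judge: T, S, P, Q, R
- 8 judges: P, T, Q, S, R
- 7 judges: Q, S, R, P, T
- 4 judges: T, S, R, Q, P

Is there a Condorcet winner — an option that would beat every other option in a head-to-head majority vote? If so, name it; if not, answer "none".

Q vs P: 18–9 for Q.
Q vs T: 14–13 for Q.
Q vs R: 23–4 for Q.
Q vs S: 15–12 for Q.
Q beats every other option head-to-head.

Q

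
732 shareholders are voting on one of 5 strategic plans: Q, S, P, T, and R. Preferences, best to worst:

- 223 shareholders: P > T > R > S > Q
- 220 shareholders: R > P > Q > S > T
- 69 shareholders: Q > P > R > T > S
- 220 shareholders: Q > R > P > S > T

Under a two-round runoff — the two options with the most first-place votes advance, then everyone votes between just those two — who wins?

P

Round 1 first-place votes: Q 289, S 0, P 223, T 0, R 220.
Q and P advance.
Runoff: Q is preferred to P by 289 voters; P by 443.
P wins the runoff.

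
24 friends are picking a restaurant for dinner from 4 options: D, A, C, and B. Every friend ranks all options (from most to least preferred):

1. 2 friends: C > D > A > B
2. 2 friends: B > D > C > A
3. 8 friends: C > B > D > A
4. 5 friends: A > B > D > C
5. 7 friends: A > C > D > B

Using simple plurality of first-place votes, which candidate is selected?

First-place votes: D 0, A 12, C 10, B 2.
A has the most first-place votes.

A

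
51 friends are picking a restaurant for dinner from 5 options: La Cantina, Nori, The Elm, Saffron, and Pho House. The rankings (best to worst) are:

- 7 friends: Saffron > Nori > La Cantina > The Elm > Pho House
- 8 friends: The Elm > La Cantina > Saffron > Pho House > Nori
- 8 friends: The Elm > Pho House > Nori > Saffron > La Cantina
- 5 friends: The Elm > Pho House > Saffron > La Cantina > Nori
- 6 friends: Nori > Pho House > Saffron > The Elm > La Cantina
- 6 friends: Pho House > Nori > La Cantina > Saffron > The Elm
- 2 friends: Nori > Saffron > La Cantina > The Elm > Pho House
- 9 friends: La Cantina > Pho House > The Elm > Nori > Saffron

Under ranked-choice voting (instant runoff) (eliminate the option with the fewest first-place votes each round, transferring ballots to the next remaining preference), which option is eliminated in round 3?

Round 1: La Cantina 9, Nori 8, The Elm 21, Saffron 7, Pho House 6. Eliminate Pho House.
Round 2: La Cantina 9, Nori 14, The Elm 21, Saffron 7. Eliminate Saffron.
Round 3: La Cantina 9, Nori 21, The Elm 21. Eliminate La Cantina.

La Cantina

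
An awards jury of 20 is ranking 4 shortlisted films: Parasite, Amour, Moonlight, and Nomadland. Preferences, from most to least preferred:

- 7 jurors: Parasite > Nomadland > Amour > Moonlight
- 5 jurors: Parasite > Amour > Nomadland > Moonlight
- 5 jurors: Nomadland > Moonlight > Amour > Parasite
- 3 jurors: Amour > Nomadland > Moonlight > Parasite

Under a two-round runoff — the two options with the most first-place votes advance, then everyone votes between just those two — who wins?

Parasite

Round 1 first-place votes: Parasite 12, Amour 3, Moonlight 0, Nomadland 5.
Parasite and Nomadland advance.
Runoff: Parasite is preferred to Nomadland by 12 voters; Nomadland by 8.
Parasite wins the runoff.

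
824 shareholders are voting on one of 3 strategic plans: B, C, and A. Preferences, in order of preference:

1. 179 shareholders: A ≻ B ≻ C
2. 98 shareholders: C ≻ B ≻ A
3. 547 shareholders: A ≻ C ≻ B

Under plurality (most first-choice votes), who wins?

A

First-place votes: B 0, C 98, A 726.
A has the most first-place votes.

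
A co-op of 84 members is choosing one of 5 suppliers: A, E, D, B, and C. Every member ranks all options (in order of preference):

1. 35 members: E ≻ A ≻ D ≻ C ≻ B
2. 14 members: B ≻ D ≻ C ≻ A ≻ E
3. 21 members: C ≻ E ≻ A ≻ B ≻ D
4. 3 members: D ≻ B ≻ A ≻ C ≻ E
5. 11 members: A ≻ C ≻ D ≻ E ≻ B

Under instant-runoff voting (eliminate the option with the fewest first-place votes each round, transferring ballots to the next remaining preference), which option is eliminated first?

Round 1: A 11, E 35, D 3, B 14, C 21. Eliminate D.

D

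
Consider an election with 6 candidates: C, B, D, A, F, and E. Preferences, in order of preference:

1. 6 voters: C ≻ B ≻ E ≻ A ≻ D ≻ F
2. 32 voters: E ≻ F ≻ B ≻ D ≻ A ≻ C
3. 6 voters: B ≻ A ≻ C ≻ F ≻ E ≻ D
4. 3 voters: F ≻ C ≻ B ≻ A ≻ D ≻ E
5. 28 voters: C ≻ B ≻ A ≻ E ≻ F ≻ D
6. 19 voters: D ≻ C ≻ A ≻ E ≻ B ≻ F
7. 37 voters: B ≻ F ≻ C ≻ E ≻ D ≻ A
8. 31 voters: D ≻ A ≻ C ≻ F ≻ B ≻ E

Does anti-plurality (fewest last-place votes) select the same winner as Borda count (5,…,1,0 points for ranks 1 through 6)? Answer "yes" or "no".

yes

Anti-plurality — last-place votes: C 32, B 0, D 34, A 37, F 25, E 34. Winner: B.
Borda — scores: C 480, B 506, D 360, A 339, F 393, E 352. Winner: B.
The two methods agree.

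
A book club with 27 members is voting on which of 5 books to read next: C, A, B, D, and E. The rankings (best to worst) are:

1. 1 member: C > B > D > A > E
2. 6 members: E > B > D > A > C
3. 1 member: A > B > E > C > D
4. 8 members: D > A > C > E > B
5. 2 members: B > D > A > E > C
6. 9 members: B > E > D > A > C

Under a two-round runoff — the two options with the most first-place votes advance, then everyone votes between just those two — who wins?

Round 1 first-place votes: C 1, A 1, B 11, D 8, E 6.
B and D advance.
Runoff: B is preferred to D by 19 voters; D by 8.
B wins the runoff.

B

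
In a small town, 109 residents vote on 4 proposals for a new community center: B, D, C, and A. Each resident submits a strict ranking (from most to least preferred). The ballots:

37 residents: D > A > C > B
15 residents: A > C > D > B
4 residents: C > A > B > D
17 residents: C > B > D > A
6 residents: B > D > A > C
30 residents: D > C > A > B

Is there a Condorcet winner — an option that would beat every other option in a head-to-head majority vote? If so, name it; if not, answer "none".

D

D vs B: 82–27 for D.
D vs C: 73–36 for D.
D vs A: 90–19 for D.
D beats every other option head-to-head.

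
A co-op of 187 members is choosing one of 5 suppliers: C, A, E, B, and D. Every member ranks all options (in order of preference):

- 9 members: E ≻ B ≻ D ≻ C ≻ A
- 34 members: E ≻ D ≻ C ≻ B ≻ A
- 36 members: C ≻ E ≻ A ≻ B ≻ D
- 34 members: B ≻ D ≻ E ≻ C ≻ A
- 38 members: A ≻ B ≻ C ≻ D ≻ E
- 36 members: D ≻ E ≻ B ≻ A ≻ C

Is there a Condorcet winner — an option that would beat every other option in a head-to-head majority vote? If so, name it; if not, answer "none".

Checking pairwise contests:
E beats C 113–74.
C beats A 113–74.
D beats E 108–79.
E beats B 115–72.
B beats D 117–70.
Every option loses at least one head-to-head, so there is no Condorcet winner.

none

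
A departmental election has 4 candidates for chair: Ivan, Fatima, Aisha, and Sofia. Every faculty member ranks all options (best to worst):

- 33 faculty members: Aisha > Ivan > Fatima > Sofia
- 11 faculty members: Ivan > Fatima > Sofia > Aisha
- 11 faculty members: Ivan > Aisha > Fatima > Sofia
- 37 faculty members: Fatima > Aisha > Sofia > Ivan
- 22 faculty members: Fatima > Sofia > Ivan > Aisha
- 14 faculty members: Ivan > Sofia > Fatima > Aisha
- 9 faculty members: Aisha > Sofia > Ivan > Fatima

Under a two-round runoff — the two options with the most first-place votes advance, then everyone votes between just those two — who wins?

Fatima

Round 1 first-place votes: Ivan 36, Fatima 59, Aisha 42, Sofia 0.
Fatima and Aisha advance.
Runoff: Fatima is preferred to Aisha by 84 voters; Aisha by 53.
Fatima wins the runoff.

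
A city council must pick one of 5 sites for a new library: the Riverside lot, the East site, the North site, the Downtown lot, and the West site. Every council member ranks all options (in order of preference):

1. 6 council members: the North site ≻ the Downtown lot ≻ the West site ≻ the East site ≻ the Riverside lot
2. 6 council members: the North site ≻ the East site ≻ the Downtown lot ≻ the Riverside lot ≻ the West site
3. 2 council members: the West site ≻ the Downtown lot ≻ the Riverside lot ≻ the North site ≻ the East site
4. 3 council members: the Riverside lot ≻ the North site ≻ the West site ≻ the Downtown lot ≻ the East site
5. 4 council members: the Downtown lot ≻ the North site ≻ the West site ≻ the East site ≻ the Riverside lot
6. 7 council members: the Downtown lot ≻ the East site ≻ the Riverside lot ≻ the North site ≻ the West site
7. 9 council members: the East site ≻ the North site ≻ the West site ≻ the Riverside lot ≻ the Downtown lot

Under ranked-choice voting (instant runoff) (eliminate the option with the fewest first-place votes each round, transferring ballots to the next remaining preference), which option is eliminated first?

Round 1: the Riverside lot 3, the East site 9, the North site 12, the Downtown lot 11, the West site 2. Eliminate the West site.

the West site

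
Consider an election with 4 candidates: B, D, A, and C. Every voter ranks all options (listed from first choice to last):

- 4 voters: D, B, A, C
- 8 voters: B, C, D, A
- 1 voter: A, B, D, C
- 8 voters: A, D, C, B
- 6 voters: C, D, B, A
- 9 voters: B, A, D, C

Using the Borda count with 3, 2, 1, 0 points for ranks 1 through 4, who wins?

B

B: 4·2 + 8·3 + 1·2 + 8·0 + 6·1 + 9·3 = 67
D: 4·3 + 8·1 + 1·1 + 8·2 + 6·2 + 9·1 = 58
A: 4·1 + 8·0 + 1·3 + 8·3 + 6·0 + 9·2 = 49
C: 4·0 + 8·2 + 1·0 + 8·1 + 6·3 + 9·0 = 42
B has the highest Borda score (67).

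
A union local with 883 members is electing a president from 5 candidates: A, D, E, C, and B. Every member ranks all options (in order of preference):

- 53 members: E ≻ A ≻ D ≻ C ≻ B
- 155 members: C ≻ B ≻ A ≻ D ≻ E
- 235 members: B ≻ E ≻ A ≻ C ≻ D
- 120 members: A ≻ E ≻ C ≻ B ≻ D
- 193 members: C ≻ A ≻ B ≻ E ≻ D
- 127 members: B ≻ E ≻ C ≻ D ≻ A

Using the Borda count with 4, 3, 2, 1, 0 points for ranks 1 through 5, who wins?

A: 53·3 + 155·2 + 235·2 + 120·4 + 193·3 + 127·0 = 1998
D: 53·2 + 155·1 + 235·0 + 120·0 + 193·0 + 127·1 = 388
E: 53·4 + 155·0 + 235·3 + 120·3 + 193·1 + 127·3 = 1851
C: 53·1 + 155·4 + 235·1 + 120·2 + 193·4 + 127·2 = 2174
B: 53·0 + 155·3 + 235·4 + 120·1 + 193·2 + 127·4 = 2419
B has the highest Borda score (2419).

B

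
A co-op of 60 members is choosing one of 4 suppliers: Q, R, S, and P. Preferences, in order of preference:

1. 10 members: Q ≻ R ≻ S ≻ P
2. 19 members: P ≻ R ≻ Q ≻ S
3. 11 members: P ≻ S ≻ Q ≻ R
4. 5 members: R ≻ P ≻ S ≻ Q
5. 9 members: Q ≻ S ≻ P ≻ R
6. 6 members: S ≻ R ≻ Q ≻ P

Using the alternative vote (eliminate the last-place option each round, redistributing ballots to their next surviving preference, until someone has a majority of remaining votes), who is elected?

P

Round 1: Q 19, R 5, S 6, P 30. Eliminate R.
Round 2: Q 19, S 6, P 35. P has a majority.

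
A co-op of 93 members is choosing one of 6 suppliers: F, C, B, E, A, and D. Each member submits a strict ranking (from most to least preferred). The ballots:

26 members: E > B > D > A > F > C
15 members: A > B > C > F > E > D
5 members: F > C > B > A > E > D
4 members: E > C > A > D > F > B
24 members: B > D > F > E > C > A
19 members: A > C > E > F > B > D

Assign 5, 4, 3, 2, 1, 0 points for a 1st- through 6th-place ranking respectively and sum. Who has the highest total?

F: 26·1 + 15·2 + 5·5 + 4·1 + 24·3 + 19·2 = 195
C: 26·0 + 15·3 + 5·4 + 4·4 + 24·1 + 19·4 = 181
B: 26·4 + 15·4 + 5·3 + 4·0 + 24·5 + 19·1 = 318
E: 26·5 + 15·1 + 5·1 + 4·5 + 24·2 + 19·3 = 275
A: 26·2 + 15·5 + 5·2 + 4·3 + 24·0 + 19·5 = 244
D: 26·3 + 15·0 + 5·0 + 4·2 + 24·4 + 19·0 = 182
B has the highest Borda score (318).

B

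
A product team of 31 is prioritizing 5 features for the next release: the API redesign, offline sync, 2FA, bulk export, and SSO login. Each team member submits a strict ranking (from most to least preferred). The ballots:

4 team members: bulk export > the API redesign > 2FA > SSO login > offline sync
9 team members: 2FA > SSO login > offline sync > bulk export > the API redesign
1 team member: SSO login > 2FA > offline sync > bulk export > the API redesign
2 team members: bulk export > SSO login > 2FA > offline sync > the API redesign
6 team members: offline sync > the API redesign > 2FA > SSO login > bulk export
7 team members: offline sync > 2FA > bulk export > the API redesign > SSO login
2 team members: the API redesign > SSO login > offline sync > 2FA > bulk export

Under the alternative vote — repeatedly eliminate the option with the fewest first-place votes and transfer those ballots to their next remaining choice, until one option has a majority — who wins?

2FA

Round 1: the API redesign 2, offline sync 13, 2FA 9, bulk export 6, SSO login 1. Eliminate SSO login.
Round 2: the API redesign 2, offline sync 13, 2FA 10, bulk export 6. Eliminate the API redesign.
Round 3: offline sync 15, 2FA 10, bulk export 6. Eliminate bulk export.
Round 4: offline sync 15, 2FA 16. 2FA has a majority.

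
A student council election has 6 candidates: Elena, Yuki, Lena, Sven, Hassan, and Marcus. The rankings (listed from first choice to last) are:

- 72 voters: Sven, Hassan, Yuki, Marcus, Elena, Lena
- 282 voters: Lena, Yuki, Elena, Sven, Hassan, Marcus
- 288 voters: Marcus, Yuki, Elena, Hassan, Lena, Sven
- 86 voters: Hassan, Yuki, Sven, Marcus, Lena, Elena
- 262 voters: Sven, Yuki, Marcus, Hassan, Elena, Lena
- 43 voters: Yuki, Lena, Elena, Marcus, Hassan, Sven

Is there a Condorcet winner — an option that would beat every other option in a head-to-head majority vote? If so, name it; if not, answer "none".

Yuki

Yuki vs Elena: 1033–0 for Yuki.
Yuki vs Lena: 751–282 for Yuki.
Yuki vs Sven: 699–334 for Yuki.
Yuki vs Hassan: 875–158 for Yuki.
Yuki vs Marcus: 745–288 for Yuki.
Yuki beats every other option head-to-head.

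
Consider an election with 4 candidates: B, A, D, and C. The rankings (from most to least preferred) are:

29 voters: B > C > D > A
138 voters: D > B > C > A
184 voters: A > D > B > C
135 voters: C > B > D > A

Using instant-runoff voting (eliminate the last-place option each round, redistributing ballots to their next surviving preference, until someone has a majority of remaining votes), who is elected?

Round 1: B 29, A 184, D 138, C 135. Eliminate B.
Round 2: A 184, D 138, C 164. Eliminate D.
Round 3: A 184, C 302. C has a majority.

C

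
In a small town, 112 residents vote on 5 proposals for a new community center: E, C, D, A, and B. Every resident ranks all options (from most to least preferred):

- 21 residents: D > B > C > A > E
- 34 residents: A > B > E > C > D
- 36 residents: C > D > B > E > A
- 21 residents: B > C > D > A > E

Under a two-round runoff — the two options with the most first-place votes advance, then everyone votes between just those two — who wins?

C

Round 1 first-place votes: E 0, C 36, D 21, A 34, B 21.
C and A advance.
Runoff: C is preferred to A by 78 voters; A by 34.
C wins the runoff.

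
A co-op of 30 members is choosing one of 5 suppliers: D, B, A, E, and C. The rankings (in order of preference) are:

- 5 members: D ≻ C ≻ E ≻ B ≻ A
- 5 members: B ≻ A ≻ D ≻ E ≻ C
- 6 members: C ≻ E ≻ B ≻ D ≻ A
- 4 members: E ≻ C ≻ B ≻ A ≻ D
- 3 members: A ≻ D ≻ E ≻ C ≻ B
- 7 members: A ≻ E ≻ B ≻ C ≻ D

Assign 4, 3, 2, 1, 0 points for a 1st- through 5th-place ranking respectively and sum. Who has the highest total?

D: 5·4 + 5·2 + 6·1 + 4·0 + 3·3 + 7·0 = 45
B: 5·1 + 5·4 + 6·2 + 4·2 + 3·0 + 7·2 = 59
A: 5·0 + 5·3 + 6·0 + 4·1 + 3·4 + 7·4 = 59
E: 5·2 + 5·1 + 6·3 + 4·4 + 3·2 + 7·3 = 76
C: 5·3 + 5·0 + 6·4 + 4·3 + 3·1 + 7·1 = 61
E has the highest Borda score (76).

E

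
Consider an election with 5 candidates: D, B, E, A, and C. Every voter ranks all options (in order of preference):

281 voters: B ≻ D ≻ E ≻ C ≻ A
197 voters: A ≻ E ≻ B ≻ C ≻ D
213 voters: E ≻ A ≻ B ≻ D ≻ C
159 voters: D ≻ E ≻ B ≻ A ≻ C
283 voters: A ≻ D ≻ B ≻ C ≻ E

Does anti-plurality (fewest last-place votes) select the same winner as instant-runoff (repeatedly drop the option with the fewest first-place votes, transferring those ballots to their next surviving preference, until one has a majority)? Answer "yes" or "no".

no

Anti-plurality — last-place votes: D 197, B 0, E 283, A 281, C 372. Winner: B.
Instant-runoff — R1 D 159, B 281, E 213, A 480, C 0 (C out); R2 D 159, B 281, E 213, A 480 (D out); R3 B 281, E 372, A 480 (B out); R4 E 653, A 480 (E winner). Winner: E.
The two methods disagree.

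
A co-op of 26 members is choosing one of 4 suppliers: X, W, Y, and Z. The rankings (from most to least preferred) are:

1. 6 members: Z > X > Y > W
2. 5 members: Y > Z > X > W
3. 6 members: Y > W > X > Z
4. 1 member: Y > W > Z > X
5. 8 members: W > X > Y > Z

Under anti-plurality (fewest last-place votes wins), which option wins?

Y

Last-place votes: X 1, W 11, Y 0, Z 14.
Y is ranked last by the fewest voters, so Y wins.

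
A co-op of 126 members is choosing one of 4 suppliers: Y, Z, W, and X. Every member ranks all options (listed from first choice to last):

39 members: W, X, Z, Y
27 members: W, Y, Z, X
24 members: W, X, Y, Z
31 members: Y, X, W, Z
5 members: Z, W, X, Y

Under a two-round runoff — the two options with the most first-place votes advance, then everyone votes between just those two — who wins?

Round 1 first-place votes: Y 31, Z 5, W 90, X 0.
W and Y advance.
Runoff: W is preferred to Y by 95 voters; Y by 31.
W wins the runoff.

W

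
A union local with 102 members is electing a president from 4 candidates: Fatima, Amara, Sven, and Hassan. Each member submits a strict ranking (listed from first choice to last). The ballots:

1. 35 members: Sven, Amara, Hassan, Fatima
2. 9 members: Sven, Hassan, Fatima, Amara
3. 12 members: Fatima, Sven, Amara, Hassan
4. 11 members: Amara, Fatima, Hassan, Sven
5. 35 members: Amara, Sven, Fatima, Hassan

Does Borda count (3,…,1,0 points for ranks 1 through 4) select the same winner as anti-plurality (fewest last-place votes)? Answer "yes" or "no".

no

Borda — scores: Fatima 102, Amara 220, Sven 226, Hassan 64. Winner: Sven.
Anti-plurality — last-place votes: Fatima 35, Amara 9, Sven 11, Hassan 47. Winner: Amara.
The two methods disagree.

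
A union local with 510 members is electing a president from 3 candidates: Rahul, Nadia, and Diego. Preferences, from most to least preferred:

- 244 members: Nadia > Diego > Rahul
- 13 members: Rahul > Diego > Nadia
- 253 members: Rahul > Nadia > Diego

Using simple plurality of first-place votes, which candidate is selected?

Rahul

First-place votes: Rahul 266, Nadia 244, Diego 0.
Rahul has the most first-place votes.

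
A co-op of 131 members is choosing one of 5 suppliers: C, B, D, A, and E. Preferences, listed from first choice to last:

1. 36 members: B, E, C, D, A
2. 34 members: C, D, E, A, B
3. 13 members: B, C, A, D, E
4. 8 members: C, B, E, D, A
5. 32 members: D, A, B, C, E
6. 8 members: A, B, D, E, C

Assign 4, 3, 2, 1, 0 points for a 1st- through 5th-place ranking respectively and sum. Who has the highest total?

C: 36·2 + 34·4 + 13·3 + 8·4 + 32·1 + 8·0 = 311
B: 36·4 + 34·0 + 13·4 + 8·3 + 32·2 + 8·3 = 308
D: 36·1 + 34·3 + 13·1 + 8·1 + 32·4 + 8·2 = 303
A: 36·0 + 34·1 + 13·2 + 8·0 + 32·3 + 8·4 = 188
E: 36·3 + 34·2 + 13·0 + 8·2 + 32·0 + 8·1 = 200
C has the highest Borda score (311).

C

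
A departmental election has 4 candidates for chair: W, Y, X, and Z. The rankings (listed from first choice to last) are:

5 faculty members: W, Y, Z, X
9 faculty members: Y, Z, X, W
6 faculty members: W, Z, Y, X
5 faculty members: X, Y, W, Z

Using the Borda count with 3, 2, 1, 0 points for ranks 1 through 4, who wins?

W: 5·3 + 9·0 + 6·3 + 5·1 = 38
Y: 5·2 + 9·3 + 6·1 + 5·2 = 53
X: 5·0 + 9·1 + 6·0 + 5·3 = 24
Z: 5·1 + 9·2 + 6·2 + 5·0 = 35
Y has the highest Borda score (53).

Y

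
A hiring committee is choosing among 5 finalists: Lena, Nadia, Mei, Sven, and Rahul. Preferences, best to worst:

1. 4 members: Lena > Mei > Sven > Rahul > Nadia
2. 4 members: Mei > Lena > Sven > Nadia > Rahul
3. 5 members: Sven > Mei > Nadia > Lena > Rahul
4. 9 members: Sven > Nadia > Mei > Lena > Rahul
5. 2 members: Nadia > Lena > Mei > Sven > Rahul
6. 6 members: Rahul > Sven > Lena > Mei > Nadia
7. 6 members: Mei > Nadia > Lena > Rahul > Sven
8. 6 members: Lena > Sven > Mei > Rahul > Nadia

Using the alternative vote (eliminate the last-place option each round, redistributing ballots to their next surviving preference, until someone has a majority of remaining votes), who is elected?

Lena

Round 1: Lena 10, Nadia 2, Mei 10, Sven 14, Rahul 6. Eliminate Nadia.
Round 2: Lena 12, Mei 10, Sven 14, Rahul 6. Eliminate Rahul.
Round 3: Lena 12, Mei 10, Sven 20. Eliminate Mei.
Round 4: Lena 22, Sven 20. Lena has a majority.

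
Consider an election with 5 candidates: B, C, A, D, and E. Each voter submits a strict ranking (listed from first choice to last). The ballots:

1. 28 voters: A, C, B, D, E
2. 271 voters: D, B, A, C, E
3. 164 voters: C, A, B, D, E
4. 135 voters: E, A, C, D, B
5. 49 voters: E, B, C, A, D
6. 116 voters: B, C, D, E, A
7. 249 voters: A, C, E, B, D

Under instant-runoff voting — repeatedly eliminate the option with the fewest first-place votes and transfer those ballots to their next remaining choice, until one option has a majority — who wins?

Round 1: B 116, C 164, A 277, D 271, E 184. Eliminate B.
Round 2: C 280, A 277, D 271, E 184. Eliminate E.
Round 3: C 329, A 412, D 271. Eliminate D.
Round 4: C 329, A 683. A has a majority.

A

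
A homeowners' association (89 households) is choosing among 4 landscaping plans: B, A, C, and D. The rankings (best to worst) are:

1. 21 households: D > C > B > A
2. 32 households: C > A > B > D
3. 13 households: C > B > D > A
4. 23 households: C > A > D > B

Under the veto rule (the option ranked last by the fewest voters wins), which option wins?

C

Last-place votes: B 23, A 34, C 0, D 32.
C is ranked last by the fewest voters, so C wins.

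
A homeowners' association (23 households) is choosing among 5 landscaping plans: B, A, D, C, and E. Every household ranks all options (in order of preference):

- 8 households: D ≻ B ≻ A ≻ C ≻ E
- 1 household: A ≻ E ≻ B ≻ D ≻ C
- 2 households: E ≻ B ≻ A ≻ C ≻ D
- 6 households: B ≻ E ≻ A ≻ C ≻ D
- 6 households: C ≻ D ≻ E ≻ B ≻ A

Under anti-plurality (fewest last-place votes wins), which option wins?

B

Last-place votes: B 0, A 6, D 8, C 1, E 8.
B is ranked last by the fewest voters, so B wins.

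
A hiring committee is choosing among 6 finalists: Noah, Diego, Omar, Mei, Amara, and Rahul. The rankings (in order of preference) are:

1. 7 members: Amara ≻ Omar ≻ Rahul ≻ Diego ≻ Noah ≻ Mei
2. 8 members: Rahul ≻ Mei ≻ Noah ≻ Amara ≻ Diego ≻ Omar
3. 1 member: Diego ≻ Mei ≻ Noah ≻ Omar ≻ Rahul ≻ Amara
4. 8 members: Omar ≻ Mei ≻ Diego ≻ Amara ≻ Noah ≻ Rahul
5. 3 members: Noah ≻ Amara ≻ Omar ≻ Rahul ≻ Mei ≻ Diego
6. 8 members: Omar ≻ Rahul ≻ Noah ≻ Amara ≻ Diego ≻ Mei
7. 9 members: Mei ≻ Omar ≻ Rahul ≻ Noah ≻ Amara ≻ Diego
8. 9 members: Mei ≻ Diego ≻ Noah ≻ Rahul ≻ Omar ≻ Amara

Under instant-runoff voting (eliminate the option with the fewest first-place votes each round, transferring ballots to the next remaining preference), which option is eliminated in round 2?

Noah

Round 1: Noah 3, Diego 1, Omar 16, Mei 18, Amara 7, Rahul 8. Eliminate Diego.
Round 2: Noah 3, Omar 16, Mei 19, Amara 7, Rahul 8. Eliminate Noah.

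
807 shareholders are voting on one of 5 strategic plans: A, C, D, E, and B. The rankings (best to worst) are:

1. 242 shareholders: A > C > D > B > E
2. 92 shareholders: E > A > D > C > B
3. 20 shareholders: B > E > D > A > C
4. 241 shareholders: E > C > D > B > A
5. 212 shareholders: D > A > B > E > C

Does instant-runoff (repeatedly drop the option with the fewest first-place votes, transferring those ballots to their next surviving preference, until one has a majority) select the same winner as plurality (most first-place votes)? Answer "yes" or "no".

no

Instant-runoff — R1 A 242, C 0, D 212, E 333, B 20 (C out); R2 A 242, D 212, E 333, B 20 (B out); R3 A 242, D 212, E 353 (D out); R4 A 454, E 353 (A winner). Winner: A.
Plurality — first-place votes: A 242, C 0, D 212, E 333, B 20. Winner: E.
The two methods disagree.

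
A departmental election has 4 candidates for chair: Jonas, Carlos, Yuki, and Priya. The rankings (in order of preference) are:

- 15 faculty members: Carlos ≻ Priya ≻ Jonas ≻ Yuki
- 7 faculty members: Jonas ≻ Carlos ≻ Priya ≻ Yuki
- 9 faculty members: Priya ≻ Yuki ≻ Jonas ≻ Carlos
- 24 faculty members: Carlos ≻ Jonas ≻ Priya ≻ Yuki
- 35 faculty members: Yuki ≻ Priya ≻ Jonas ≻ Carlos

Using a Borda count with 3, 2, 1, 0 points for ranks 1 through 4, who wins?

Priya

Jonas: 15·1 + 7·3 + 9·1 + 24·2 + 35·1 = 128
Carlos: 15·3 + 7·2 + 9·0 + 24·3 + 35·0 = 131
Yuki: 15·0 + 7·0 + 9·2 + 24·0 + 35·3 = 123
Priya: 15·2 + 7·1 + 9·3 + 24·1 + 35·2 = 158
Priya has the highest Borda score (158).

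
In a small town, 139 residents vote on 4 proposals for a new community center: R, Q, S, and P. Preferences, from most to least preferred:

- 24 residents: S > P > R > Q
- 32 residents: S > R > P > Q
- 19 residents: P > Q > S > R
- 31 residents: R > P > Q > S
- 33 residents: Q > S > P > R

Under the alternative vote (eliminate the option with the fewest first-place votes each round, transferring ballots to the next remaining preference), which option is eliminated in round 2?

R

Round 1: R 31, Q 33, S 56, P 19. Eliminate P.
Round 2: R 31, Q 52, S 56. Eliminate R.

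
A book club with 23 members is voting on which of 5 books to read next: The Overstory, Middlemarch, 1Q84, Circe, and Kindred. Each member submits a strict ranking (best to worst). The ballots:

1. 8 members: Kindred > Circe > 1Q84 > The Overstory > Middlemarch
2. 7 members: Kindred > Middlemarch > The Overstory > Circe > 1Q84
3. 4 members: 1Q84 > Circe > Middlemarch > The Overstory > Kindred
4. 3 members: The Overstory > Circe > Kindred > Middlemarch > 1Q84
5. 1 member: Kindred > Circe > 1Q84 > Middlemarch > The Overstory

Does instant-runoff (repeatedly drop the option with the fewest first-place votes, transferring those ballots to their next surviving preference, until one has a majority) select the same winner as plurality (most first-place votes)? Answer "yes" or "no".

Instant-runoff — R1 The Overstory 3, Middlemarch 0, 1Q84 4, Circe 0, Kindred 16 (Kindred winner). Winner: Kindred.
Plurality — first-place votes: The Overstory 3, Middlemarch 0, 1Q84 4, Circe 0, Kindred 16. Winner: Kindred.
The two methods agree.

yes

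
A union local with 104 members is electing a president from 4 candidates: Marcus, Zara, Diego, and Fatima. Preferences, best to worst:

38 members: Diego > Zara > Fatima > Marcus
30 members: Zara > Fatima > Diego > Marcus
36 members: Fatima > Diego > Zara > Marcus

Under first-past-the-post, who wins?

First-place votes: Marcus 0, Zara 30, Diego 38, Fatima 36.
Diego has the most first-place votes.

Diego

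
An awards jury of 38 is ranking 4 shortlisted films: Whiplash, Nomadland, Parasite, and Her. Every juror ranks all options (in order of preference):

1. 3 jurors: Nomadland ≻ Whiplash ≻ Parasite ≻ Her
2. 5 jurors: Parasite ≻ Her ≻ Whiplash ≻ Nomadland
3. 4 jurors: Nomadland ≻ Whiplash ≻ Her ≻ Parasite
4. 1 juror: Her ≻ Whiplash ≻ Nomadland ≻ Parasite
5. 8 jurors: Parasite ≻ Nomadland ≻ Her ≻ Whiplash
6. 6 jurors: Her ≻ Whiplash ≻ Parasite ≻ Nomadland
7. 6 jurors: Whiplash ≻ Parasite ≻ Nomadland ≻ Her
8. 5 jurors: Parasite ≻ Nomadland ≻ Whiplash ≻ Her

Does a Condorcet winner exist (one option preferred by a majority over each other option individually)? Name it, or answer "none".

none

Checking pairwise contests:
Nomadland beats Whiplash 20–18.
Parasite beats Nomadland 30–8.
Whiplash beats Parasite 20–18.
Nomadland beats Her 26–12.
Every option loses at least one head-to-head, so there is no Condorcet winner.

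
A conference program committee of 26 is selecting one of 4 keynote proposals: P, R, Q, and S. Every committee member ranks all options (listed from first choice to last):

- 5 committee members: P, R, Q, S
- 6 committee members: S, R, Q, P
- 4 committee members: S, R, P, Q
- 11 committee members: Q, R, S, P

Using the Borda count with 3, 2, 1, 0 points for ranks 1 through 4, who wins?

P: 5·3 + 6·0 + 4·1 + 11·0 = 19
R: 5·2 + 6·2 + 4·2 + 11·2 = 52
Q: 5·1 + 6·1 + 4·0 + 11·3 = 44
S: 5·0 + 6·3 + 4·3 + 11·1 = 41
R has the highest Borda score (52).

R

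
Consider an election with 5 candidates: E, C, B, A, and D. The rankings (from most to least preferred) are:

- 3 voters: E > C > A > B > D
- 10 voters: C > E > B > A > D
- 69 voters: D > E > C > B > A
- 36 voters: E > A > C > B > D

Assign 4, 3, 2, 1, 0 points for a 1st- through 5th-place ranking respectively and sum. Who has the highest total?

E

E: 3·4 + 10·3 + 69·3 + 36·4 = 393
C: 3·3 + 10·4 + 69·2 + 36·2 = 259
B: 3·1 + 10·2 + 69·1 + 36·1 = 128
A: 3·2 + 10·1 + 69·0 + 36·3 = 124
D: 3·0 + 10·0 + 69·4 + 36·0 = 276
E has the highest Borda score (393).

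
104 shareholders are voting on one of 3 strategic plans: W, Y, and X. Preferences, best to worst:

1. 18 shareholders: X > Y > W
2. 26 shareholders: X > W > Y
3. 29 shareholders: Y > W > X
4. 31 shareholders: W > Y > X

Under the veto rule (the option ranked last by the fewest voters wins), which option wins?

Last-place votes: W 18, Y 26, X 60.
W is ranked last by the fewest voters, so W wins.

W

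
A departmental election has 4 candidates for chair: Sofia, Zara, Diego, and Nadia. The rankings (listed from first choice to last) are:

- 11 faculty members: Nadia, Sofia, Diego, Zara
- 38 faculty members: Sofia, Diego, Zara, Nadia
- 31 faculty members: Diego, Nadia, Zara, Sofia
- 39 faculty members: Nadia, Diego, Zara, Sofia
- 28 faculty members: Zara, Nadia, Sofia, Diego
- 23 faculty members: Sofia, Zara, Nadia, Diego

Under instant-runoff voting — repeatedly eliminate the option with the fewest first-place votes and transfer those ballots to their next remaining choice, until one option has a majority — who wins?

Round 1: Sofia 61, Zara 28, Diego 31, Nadia 50. Eliminate Zara.
Round 2: Sofia 61, Diego 31, Nadia 78. Eliminate Diego.
Round 3: Sofia 61, Nadia 109. Nadia has a majority.

Nadia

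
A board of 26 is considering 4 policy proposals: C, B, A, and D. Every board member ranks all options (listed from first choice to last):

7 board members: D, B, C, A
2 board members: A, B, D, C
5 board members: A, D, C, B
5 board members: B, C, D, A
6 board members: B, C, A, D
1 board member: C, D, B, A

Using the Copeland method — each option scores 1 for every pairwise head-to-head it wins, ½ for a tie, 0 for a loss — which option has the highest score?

C: beats A; loses to B and D → score 1.
B: beats C and A; ties D → score 2.5.
A: ties D; loses to C and B → score 0.5.
D: beats C; ties B and A → score 2.
B has the best pairwise record.

B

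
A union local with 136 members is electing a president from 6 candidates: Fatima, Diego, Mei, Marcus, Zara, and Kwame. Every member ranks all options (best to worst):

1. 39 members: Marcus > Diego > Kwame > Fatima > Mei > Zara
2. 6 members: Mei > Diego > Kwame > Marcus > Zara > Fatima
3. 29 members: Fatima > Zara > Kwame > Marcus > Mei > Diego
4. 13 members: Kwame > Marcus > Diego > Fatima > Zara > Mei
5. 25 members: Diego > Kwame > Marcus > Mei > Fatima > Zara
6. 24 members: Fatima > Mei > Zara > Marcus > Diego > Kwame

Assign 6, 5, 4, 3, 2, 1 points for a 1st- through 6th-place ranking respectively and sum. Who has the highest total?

Marcus

Fatima: 39·3 + 6·1 + 29·6 + 13·3 + 25·2 + 24·6 = 530
Diego: 39·5 + 6·5 + 29·1 + 13·4 + 25·6 + 24·2 = 504
Mei: 39·2 + 6·6 + 29·2 + 13·1 + 25·3 + 24·5 = 380
Marcus: 39·6 + 6·3 + 29·3 + 13·5 + 25·4 + 24·3 = 576
Zara: 39·1 + 6·2 + 29·5 + 13·2 + 25·1 + 24·4 = 343
Kwame: 39·4 + 6·4 + 29·4 + 13·6 + 25·5 + 24·1 = 523
Marcus has the highest Borda score (576).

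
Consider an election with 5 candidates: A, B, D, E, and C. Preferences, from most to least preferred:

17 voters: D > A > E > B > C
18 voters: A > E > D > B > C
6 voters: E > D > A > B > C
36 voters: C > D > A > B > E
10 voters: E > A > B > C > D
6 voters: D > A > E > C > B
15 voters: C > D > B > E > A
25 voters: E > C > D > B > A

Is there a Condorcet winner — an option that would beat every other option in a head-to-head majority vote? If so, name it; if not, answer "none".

Checking pairwise contests:
D beats A 105–28.
A beats B 93–40.
C beats D 86–47.
A beats E 77–56.
E beats C 82–51.
Every option loses at least one head-to-head, so there is no Condorcet winner.

none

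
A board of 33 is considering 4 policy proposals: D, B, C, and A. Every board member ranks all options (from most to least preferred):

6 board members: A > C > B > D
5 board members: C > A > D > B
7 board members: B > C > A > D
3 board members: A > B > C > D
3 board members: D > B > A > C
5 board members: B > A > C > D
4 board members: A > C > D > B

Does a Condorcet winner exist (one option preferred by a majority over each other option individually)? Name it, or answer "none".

A

A vs D: 30–3 for A.
A vs B: 18–15 for A.
A vs C: 21–12 for A.
A beats every other option head-to-head.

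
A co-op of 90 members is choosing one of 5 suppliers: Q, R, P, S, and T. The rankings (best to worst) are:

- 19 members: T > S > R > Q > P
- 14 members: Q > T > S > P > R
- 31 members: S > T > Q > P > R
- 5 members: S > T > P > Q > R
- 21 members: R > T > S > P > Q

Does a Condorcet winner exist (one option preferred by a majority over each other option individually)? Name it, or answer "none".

T

T vs Q: 76–14 for T.
T vs R: 69–21 for T.
T vs P: 90–0 for T.
T vs S: 54–36 for T.
T beats every other option head-to-head.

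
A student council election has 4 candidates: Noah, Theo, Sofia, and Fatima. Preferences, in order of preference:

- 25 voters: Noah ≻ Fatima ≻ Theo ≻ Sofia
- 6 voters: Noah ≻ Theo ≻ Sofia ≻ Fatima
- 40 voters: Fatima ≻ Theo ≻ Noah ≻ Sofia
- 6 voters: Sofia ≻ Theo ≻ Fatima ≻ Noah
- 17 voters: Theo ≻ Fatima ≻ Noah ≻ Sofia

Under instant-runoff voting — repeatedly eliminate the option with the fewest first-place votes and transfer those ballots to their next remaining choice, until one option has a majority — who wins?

Round 1: Noah 31, Theo 17, Sofia 6, Fatima 40. Eliminate Sofia.
Round 2: Noah 31, Theo 23, Fatima 40. Eliminate Theo.
Round 3: Noah 31, Fatima 63. Fatima has a majority.

Fatima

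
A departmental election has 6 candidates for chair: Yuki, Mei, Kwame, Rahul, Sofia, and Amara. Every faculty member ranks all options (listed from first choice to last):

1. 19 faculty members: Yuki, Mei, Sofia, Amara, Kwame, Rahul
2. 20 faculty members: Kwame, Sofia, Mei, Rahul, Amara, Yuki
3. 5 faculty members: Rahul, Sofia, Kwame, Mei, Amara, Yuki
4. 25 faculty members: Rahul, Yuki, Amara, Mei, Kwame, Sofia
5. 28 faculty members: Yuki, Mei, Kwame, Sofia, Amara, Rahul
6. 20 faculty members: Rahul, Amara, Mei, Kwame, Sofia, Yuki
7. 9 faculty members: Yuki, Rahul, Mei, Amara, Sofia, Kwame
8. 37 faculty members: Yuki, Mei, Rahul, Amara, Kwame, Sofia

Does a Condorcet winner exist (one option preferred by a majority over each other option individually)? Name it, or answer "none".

Yuki

Yuki vs Mei: 118–45 for Yuki.
Yuki vs Kwame: 118–45 for Yuki.
Yuki vs Rahul: 93–70 for Yuki.
Yuki vs Sofia: 118–45 for Yuki.
Yuki vs Amara: 118–45 for Yuki.
Yuki beats every other option head-to-head.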